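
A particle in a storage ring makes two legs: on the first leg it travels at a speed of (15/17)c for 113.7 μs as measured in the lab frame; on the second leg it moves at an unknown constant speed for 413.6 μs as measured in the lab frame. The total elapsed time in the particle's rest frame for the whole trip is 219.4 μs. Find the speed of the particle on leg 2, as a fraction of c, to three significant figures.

β = 0.916

Leg 1: γ = 1/√(1 − (15/17)²) = 17/8 = 2.125; τ_1 = 113.7/2.125 = 53.51 μs.
Leg 2: speed unknown; τ_2 = 413.6/γ_2.
Total proper time: 53.51 + τ_2 = 219.4, so τ_2 = 219.4 − 53.51 = 165.9 μs.
γ_2 = 413.6/165.9 = 2.493; β = √(1 − 1/γ²) = √0.8391.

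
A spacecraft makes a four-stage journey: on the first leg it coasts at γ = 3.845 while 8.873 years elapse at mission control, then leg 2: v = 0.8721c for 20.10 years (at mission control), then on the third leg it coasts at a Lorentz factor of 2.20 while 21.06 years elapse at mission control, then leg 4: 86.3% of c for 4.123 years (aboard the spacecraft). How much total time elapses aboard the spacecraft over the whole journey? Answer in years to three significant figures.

Leg 1: γ = 3.845; τ_1 = 8.873/3.845 = 2.308 years.
Leg 2: γ = 1/√(1 − 0.8721²) = 1/√0.2394 = 2.044; τ_2 = 20.10/2.044 = 9.835 years.
Leg 3: γ = 2.20; τ_3 = 21.06/2.200 = 9.573 years.
Leg 4: 4.123 years is already measured aboard the spacecraft.
Total: 2.308 + 9.835 + 9.573 + 4.123 years.

τ = 25.8 years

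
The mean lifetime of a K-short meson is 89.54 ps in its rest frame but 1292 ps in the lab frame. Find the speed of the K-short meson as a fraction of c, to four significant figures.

β = 0.9976

γ = Δt/τ₀ = 1292/89.54 = 14.43
β = √(1 − 1/γ²) = √(1 − 0.004803) = √0.9952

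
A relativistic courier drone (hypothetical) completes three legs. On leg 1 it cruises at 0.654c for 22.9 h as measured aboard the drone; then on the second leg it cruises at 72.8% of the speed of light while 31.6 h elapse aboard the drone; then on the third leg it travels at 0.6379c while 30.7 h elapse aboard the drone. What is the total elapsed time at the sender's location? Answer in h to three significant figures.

Δt = 116 h

Leg 1: γ = 1/√(1 − 0.654²) = 1/√0.5723 = 1.322; Δt_1 = 1.322 × 22.9 = 30.27 h.
Leg 2: β = 0.728; γ = 1/√(1 − 0.728²) = 1/√0.4700 = 1.459; Δt_2 = 1.459 × 31.6 = 46.09 h.
Leg 3: γ = 1/√(1 − 0.6379²) = 1/√0.5931 = 1.299; Δt_3 = 1.299 × 30.7 = 39.86 h.
Total: 30.27 + 46.09 + 39.86 h.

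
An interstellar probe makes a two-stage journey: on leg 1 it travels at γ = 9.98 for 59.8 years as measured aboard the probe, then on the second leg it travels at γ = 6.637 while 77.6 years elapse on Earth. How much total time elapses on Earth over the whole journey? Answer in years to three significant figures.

Leg 1: γ = 9.98; Δt_1 = 9.980 × 59.8 = 596.8 years.
Leg 2: 77.6 years is already measured on Earth.
Total: 596.8 + 77.60 years.

Δt = 674 years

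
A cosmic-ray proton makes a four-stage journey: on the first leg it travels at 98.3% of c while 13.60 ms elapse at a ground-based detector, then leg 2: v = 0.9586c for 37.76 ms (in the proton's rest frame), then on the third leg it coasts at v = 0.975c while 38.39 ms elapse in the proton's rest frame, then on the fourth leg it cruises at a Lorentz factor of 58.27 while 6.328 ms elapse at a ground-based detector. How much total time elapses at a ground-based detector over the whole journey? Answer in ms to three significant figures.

Leg 1: 13.60 ms is already measured at a ground-based detector.
Leg 2: γ = 1/√(1 − 0.9586²) = 1/√0.08109 = 3.512; Δt_2 = 3.512 × 37.76 = 132.6 ms.
Leg 3: γ = 1/√(1 − 0.975²) = 1/√0.04938 = 4.500; Δt_3 = 4.500 × 38.39 = 172.8 ms.
Leg 4: 6.328 ms is already measured at a ground-based detector.
Total: 13.60 + 132.6 + 172.8 + 6.328 ms.

Δt = 325 ms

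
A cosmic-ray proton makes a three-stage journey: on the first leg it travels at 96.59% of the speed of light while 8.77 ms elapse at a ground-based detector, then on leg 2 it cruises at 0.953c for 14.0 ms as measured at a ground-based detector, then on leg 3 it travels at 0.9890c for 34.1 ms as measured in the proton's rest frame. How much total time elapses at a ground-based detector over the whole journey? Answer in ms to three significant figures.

Leg 1: 8.77 ms is already measured at a ground-based detector.
Leg 2: 14.0 ms is already measured at a ground-based detector.
Leg 3: γ = 1/√(1 − 0.9890²) = 1/√0.02188 = 6.761; Δt_3 = 6.761 × 34.1 = 230.5 ms.
Total: 8.770 + 14.00 + 230.5 ms.

Δt = 253 ms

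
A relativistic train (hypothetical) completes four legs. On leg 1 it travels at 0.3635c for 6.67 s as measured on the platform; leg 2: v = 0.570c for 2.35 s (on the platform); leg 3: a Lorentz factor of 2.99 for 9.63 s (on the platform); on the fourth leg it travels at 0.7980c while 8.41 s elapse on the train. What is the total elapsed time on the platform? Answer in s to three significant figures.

Δt = 32.6 s

Leg 1: 6.67 s is already measured on the platform.
Leg 2: 2.35 s is already measured on the platform.
Leg 3: 9.63 s is already measured on the platform.
Leg 4: γ = 1/√(1 − 0.7980²) = 1/√0.3632 = 1.659; Δt_4 = 1.659 × 8.41 = 13.95 s.
Total: 6.670 + 2.350 + 9.630 + 13.95 s.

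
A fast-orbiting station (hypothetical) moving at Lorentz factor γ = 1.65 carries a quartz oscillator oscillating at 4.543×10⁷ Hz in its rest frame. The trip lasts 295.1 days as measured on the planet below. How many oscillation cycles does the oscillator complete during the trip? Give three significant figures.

N = 7.02×10¹⁴

γ = 1.65
The oscillator's own cycle count is N = f × τ where τ is the proper time aboard the station. τ = Δt/γ = 295.1/1.650 = 178.8 days = 1.545×10⁷ s.
N = 4.543×10⁷ × 1.545×10⁷ = 7.020×10¹⁴.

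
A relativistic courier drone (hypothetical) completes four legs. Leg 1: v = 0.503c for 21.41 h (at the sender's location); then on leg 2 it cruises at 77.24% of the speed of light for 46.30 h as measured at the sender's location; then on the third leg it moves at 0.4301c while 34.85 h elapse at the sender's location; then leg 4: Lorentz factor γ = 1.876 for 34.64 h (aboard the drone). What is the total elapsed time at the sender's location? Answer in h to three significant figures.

Leg 1: 21.41 h is already measured at the sender's location.
Leg 2: 46.30 h is already measured at the sender's location.
Leg 3: 34.85 h is already measured at the sender's location.
Leg 4: γ = 1.876; Δt_4 = 1.876 × 34.64 = 64.98 h.
Total: 21.41 + 46.30 + 34.85 + 64.98 h.

Δt = 168 h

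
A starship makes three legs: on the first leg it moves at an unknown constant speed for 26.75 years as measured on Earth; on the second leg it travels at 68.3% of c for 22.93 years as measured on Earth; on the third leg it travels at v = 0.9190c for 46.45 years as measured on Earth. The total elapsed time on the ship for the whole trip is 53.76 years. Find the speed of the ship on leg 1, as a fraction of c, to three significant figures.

β = 0.715

Leg 1: speed unknown; τ_1 = 26.75/γ_1.
Leg 2: β = 0.683; γ = 1/√(1 − 0.683²) = 1/√0.5335 = 1.369; τ_2 = 22.93/1.369 = 16.75 years.
Leg 3: γ = 1/√(1 − 0.9190²) = 1/√0.1554 = 2.536; τ_3 = 46.45/2.536 = 18.31 years.
Total proper time: τ_1 + 16.75 + 18.31 = 53.76, so τ_1 = 53.76 − 35.06 = 18.70 years.
γ_1 = 26.75/18.70 = 1.431; β = √(1 − 1/γ²) = √0.5114.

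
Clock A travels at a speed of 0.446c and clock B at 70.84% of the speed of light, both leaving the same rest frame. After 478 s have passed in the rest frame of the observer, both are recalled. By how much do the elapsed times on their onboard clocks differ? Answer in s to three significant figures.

|τ_A − τ_B| = 90.4 s

A: γ = 1/√(1 − 0.446²) = 1/√0.8011 = 1.117; τ_A = 478/1.117 = 427.8 s.
B: β = 0.7084; γ = 1/√(1 − 0.7084²) = 1/√0.4982 = 1.417; τ_B = 478/1.417 = 337.4 s.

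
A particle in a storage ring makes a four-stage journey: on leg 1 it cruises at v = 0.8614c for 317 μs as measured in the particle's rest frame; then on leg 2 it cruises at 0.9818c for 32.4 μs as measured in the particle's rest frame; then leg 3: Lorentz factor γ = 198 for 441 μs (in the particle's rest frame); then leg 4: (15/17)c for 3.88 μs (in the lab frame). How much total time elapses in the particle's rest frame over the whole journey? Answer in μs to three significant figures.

τ = 792 μs

Leg 1: 317 μs is already measured in the particle's rest frame.
Leg 2: 32.4 μs is already measured in the particle's rest frame.
Leg 3: 441 μs is already measured in the particle's rest frame.
Leg 4: γ = 1/√(1 − (15/17)²) = 17/8 = 2.125; τ_4 = 3.88/2.125 = 1.826 μs.
Total: 317.0 + 32.40 + 441.0 + 1.826 μs.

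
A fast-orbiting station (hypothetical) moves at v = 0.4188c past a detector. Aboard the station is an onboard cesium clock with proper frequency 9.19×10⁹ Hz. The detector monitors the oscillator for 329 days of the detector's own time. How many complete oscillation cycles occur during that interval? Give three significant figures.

N = 2.37×10¹⁷

γ = 1/√(1 − 0.4188²) = 1/√0.8246 = 1.101
During 329 days of lab time, the oscillator's proper time advances by τ = Δt/γ = 329/1.101 = 298.8 days = 2.581×10⁷ s.
N = f × τ = 9.19×10⁹ × 2.581×10⁷ = 2.372×10¹⁷.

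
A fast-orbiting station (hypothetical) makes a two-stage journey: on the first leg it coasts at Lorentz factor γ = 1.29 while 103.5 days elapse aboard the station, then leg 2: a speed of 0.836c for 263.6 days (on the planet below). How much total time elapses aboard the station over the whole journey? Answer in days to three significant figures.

τ = 248 days

Leg 1: 103.5 days is already measured aboard the station.
Leg 2: γ = 1/√(1 − 0.836²) = 1/√0.3011 = 1.822; τ_2 = 263.6/1.822 = 144.6 days.
Total: 103.5 + 144.6 days.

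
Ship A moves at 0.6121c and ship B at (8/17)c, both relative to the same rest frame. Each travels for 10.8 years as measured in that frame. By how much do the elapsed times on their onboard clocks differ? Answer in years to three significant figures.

|τ_A − τ_B| = 0.989 years

A: γ = 1/√(1 − 0.6121²) = 1/√0.6253 = 1.265; τ_A = 10.8/1.265 = 8.540 years.
B: γ = 1/√(1 − (8/17)²) = 17/15 ≈ 1.133; τ_B = 10.8/1.133 = 9.529 years.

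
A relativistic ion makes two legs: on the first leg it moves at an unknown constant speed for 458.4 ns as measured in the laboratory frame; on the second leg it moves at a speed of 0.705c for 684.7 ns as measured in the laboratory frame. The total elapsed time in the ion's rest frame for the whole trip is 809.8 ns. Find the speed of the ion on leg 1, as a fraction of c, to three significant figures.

β = 0.707

Leg 1: speed unknown; τ_1 = 458.4/γ_1.
Leg 2: γ = 1/√(1 − 0.705²) = 1/√0.5030 = 1.410; τ_2 = 684.7/1.410 = 485.6 ns.
Total proper time: τ_1 + 485.6 = 809.8, so τ_1 = 809.8 − 485.6 = 324.2 ns.
γ_1 = 458.4/324.2 = 1.414; β = √(1 − 1/γ²) = √0.4998.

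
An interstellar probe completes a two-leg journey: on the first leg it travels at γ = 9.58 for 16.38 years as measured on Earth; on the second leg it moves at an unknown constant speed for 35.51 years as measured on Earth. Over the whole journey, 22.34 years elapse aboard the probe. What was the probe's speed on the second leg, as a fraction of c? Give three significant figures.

Leg 1: γ = 9.58; τ_1 = 16.38/9.580 = 1.710 years.
Leg 2: speed unknown; τ_2 = 35.51/γ_2.
Total proper time: 1.710 + τ_2 = 22.34, so τ_2 = 22.34 − 1.710 = 20.63 years.
γ_2 = 35.51/20.63 = 1.721; β = √(1 − 1/γ²) = √0.6625.

β = 0.814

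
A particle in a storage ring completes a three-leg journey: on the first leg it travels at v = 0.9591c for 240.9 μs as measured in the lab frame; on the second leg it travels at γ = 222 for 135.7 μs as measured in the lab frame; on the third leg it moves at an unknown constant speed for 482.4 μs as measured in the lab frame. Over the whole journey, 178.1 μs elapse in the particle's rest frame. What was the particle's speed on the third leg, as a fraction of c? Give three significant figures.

Leg 1: γ = 1/√(1 − 0.9591²) = 1/√0.08013 = 3.533; τ_1 = 240.9/3.533 = 68.19 μs.
Leg 2: γ = 222; τ_2 = 135.7/222.0 = 0.6113 μs.
Leg 3: speed unknown; τ_3 = 482.4/γ_3.
Total proper time: 68.19 + 0.6113 + τ_3 = 178.1, so τ_3 = 178.1 − 68.80 = 109.3 μs.
γ_3 = 482.4/109.3 = 4.414; β = √(1 − 1/γ²) = √0.9487.

β = 0.974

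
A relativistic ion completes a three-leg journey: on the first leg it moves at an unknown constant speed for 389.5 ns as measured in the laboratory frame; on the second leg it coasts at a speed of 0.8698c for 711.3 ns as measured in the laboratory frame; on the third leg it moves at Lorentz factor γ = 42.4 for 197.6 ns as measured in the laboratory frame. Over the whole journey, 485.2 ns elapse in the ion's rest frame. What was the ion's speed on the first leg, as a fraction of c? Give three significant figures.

β = 0.943

Leg 1: speed unknown; τ_1 = 389.5/γ_1.
Leg 2: γ = 1/√(1 − 0.8698²) = 1/√0.2434 = 2.027; τ_2 = 711.3/2.027 = 351.0 ns.
Leg 3: γ = 42.4; τ_3 = 197.6/42.40 = 4.660 ns.
Total proper time: τ_1 + 351.0 + 4.660 = 485.2, so τ_1 = 485.2 − 355.6 = 129.6 ns.
γ_1 = 389.5/129.6 = 3.006; β = √(1 − 1/γ²) = √0.8893.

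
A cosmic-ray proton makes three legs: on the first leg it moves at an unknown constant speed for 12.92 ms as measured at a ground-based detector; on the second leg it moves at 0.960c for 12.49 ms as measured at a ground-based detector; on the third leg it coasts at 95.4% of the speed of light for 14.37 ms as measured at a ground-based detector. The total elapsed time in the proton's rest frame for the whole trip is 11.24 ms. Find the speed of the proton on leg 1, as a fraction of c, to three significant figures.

β = 0.964

Leg 1: speed unknown; τ_1 = 12.92/γ_1.
Leg 2: γ = 1/√(1 − 0.960²) = 25/7 ≈ 3.571; τ_2 = 12.49/3.571 = 3.497 ms.
Leg 3: β = 0.954; γ = 1/√(1 − 0.954²) = 1/√0.08988 = 3.335; τ_3 = 14.37/3.335 = 4.308 ms.
Total proper time: τ_1 + 3.497 + 4.308 = 11.24, so τ_1 = 11.24 − 7.805 = 3.435 ms.
γ_1 = 12.92/3.435 = 3.762; β = √(1 − 1/γ²) = √0.9293.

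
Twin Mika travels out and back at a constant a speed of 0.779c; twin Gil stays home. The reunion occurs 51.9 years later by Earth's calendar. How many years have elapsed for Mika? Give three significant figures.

τ = 32.5 years

γ = 1/√(1 − 0.779²) = 1/√0.3932 = 1.595
Mika's clock measures proper time along the trip: τ = Δt/γ = 51.9/1.595 years.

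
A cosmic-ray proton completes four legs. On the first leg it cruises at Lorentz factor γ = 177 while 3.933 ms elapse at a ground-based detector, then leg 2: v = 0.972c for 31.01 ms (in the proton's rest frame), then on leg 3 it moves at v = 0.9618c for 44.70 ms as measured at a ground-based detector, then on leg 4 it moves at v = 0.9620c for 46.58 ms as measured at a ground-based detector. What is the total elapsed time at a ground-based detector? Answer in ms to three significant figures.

Leg 1: 3.933 ms is already measured at a ground-based detector.
Leg 2: γ = 1/√(1 − 0.972²) = 1/√0.05522 = 4.256; Δt_2 = 4.256 × 31.01 = 132.0 ms.
Leg 3: 44.70 ms is already measured at a ground-based detector.
Leg 4: 46.58 ms is already measured at a ground-based detector.
Total: 3.933 + 132.0 + 44.70 + 46.58 ms.

Δt = 227 ms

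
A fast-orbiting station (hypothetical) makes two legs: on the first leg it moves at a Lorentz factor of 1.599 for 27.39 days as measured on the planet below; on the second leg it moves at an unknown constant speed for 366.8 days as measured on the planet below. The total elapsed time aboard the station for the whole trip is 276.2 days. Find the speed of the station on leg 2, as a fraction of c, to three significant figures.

β = 0.708

Leg 1: γ = 1.599; τ_1 = 27.39/1.599 = 17.13 days.
Leg 2: speed unknown; τ_2 = 366.8/γ_2.
Total proper time: 17.13 + τ_2 = 276.2, so τ_2 = 276.2 − 17.13 = 259.1 days.
γ_2 = 366.8/259.1 = 1.416; β = √(1 − 1/γ²) = √0.5011.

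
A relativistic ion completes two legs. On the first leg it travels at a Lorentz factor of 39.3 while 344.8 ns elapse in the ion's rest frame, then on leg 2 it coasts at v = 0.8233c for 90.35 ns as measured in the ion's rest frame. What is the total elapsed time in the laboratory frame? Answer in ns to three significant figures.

Leg 1: γ = 39.3; Δt_1 = 39.30 × 344.8 = 1.355×10⁴ ns.
Leg 2: γ = 1/√(1 − 0.8233²) = 1/√0.3222 = 1.762; Δt_2 = 1.762 × 90.35 = 159.2 ns.
Total: 1.355×10⁴ + 159.2 ns.

Δt = 1.37×10⁴ ns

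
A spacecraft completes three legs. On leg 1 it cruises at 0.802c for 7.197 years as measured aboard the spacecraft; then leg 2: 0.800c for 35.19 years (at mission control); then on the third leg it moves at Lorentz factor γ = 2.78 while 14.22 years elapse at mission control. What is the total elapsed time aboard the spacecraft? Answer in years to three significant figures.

τ = 33.4 years

Leg 1: 7.197 years is already measured aboard the spacecraft.
Leg 2: γ = 1/√(1 − 0.800²) = 5/3 ≈ 1.667; τ_2 = 35.19/1.667 = 21.11 years.
Leg 3: γ = 2.78; τ_3 = 14.22/2.780 = 5.115 years.
Total: 7.197 + 21.11 + 5.115 years.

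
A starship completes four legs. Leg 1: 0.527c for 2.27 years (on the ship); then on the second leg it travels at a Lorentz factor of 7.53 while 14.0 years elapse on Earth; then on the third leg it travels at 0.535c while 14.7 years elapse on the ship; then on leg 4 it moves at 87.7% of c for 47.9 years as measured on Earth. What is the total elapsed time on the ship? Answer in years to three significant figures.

Leg 1: 2.27 years is already measured on the ship.
Leg 2: γ = 7.53; τ_2 = 14.0/7.530 = 1.859 years.
Leg 3: 14.7 years is already measured on the ship.
Leg 4: β = 0.877; γ = 1/√(1 − 0.877²) = 1/√0.2309 = 2.081; τ_4 = 47.9/2.081 = 23.02 years.
Total: 2.270 + 1.859 + 14.70 + 23.02 years.

τ = 41.8 years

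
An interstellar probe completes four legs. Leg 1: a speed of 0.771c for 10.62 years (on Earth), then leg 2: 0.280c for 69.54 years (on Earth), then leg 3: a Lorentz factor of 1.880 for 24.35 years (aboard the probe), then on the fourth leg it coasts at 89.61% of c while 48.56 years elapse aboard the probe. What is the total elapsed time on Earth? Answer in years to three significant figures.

Leg 1: 10.62 years is already measured on Earth.
Leg 2: 69.54 years is already measured on Earth.
Leg 3: γ = 1.880; Δt_3 = 1.880 × 24.35 = 45.78 years.
Leg 4: β = 0.8961; γ = 1/√(1 − 0.8961²) = 1/√0.1970 = 2.253; Δt_4 = 2.253 × 48.56 = 109.4 years.
Total: 10.62 + 69.54 + 45.78 + 109.4 years.

Δt = 235 years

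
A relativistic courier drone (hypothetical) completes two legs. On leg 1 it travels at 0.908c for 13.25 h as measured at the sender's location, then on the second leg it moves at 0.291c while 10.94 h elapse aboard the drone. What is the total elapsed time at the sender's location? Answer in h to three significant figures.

Δt = 24.7 h

Leg 1: 13.25 h is already measured at the sender's location.
Leg 2: γ = 1/√(1 − 0.291²) = 1/√0.9153 = 1.045; Δt_2 = 1.045 × 10.94 = 11.43 h.
Total: 13.25 + 11.43 h.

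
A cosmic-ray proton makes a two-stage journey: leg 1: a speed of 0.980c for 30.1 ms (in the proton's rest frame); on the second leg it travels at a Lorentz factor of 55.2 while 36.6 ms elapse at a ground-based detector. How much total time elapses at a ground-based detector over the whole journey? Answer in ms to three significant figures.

Leg 1: γ = 1/√(1 − 0.980²) = 1/√0.03960 = 5.025; Δt_1 = 5.025 × 30.1 = 151.3 ms.
Leg 2: 36.6 ms is already measured at a ground-based detector.
Total: 151.3 + 36.60 ms.

Δt = 188 ms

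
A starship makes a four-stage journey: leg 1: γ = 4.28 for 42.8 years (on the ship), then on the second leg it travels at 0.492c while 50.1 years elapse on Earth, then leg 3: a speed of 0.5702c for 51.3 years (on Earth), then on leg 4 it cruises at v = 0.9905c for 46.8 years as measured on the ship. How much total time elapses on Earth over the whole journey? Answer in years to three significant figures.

Leg 1: γ = 4.28; Δt_1 = 4.280 × 42.8 = 183.2 years.
Leg 2: 50.1 years is already measured on Earth.
Leg 3: 51.3 years is already measured on Earth.
Leg 4: γ = 1/√(1 − 0.9905²) = 1/√0.01891 = 7.272; Δt_4 = 7.272 × 46.8 = 340.3 years.
Total: 183.2 + 50.10 + 51.30 + 340.3 years.

Δt = 625 years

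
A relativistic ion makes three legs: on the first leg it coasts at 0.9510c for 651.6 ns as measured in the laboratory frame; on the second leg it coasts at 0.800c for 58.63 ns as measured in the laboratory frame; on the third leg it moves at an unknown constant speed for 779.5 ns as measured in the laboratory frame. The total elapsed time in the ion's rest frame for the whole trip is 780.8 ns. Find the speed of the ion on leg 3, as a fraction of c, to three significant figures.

β = 0.716

Leg 1: γ = 1/√(1 − 0.9510²) = 1/√0.09560 = 3.234; τ_1 = 651.6/3.234 = 201.5 ns.
Leg 2: γ = 1/√(1 − 0.800²) = 5/3 ≈ 1.667; τ_2 = 58.63/1.667 = 35.18 ns.
Leg 3: speed unknown; τ_3 = 779.5/γ_3.
Total proper time: 201.5 + 35.18 + τ_3 = 780.8, so τ_3 = 780.8 − 236.6 = 544.2 ns.
γ_3 = 779.5/544.2 = 1.433; β = √(1 − 1/γ²) = √0.5127.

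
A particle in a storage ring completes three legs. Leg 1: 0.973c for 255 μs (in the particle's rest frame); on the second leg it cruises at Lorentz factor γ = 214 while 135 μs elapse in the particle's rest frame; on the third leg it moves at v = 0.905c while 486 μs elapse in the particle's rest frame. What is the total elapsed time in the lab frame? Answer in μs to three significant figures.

Leg 1: γ = 1/√(1 − 0.973²) = 1/√0.05327 = 4.333; Δt_1 = 4.333 × 255 = 1105 μs.
Leg 2: γ = 214; Δt_2 = 214.0 × 135 = 2.889×10⁴ μs.
Leg 3: γ = 1/√(1 − 0.905²) = 1/√0.1810 = 2.351; Δt_3 = 2.351 × 486 = 1142 μs.
Total: 1105 + 2.889×10⁴ + 1142 μs.

Δt = 3.11×10⁴ μs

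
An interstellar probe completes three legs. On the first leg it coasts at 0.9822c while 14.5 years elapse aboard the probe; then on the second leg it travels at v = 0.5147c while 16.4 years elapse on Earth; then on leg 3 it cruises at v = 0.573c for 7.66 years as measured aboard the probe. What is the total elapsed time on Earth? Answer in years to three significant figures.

Δt = 103 years

Leg 1: γ = 1/√(1 − 0.9822²) = 1/√0.03528 = 5.324; Δt_1 = 5.324 × 14.5 = 77.19 years.
Leg 2: 16.4 years is already measured on Earth.
Leg 3: γ = 1/√(1 − 0.573²) = 1/√0.6717 = 1.220; Δt_3 = 1.220 × 7.66 = 9.347 years.
Total: 77.19 + 16.40 + 9.347 years.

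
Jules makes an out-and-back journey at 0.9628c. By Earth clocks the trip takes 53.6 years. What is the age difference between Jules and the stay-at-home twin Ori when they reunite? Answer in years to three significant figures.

Δt − τ = 39.1 years

γ = 1/√(1 − 0.9628²) = 1/√0.07302 = 3.701
Jules's elapsed proper time: τ = 53.6/3.701 = 14.48 years.
Age gap = Δt − τ = 53.6 − 14.48 years.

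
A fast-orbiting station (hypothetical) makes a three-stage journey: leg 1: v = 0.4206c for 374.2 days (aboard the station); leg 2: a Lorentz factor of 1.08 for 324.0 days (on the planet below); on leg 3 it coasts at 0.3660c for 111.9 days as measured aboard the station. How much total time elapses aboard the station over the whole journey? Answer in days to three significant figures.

Leg 1: 374.2 days is already measured aboard the station.
Leg 2: γ = 1.08; τ_2 = 324.0/1.080 = 300.0 days.
Leg 3: 111.9 days is already measured aboard the station.
Total: 374.2 + 300.0 + 111.9 days.

τ = 786 days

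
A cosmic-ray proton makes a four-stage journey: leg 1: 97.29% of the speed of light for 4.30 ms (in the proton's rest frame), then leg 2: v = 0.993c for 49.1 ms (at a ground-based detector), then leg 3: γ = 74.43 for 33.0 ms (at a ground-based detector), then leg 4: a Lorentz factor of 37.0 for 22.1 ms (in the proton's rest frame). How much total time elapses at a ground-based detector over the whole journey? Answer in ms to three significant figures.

Leg 1: β = 0.9729; γ = 1/√(1 − 0.9729²) = 1/√0.05347 = 4.325; Δt_1 = 4.325 × 4.30 = 18.60 ms.
Leg 2: 49.1 ms is already measured at a ground-based detector.
Leg 3: 33.0 ms is already measured at a ground-based detector.
Leg 4: γ = 37.0; Δt_4 = 37.00 × 22.1 = 817.7 ms.
Total: 18.60 + 49.10 + 33.00 + 817.7 ms.

Δt = 918 ms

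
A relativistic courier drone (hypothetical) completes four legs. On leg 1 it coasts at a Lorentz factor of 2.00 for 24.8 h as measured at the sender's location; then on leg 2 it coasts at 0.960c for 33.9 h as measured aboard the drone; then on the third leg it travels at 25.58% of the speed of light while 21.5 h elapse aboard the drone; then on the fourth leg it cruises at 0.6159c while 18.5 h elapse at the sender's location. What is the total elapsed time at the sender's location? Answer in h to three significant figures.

Leg 1: 24.8 h is already measured at the sender's location.
Leg 2: γ = 1/√(1 − 0.960²) = 25/7 ≈ 3.571; Δt_2 = 3.571 × 33.9 = 121.1 h.
Leg 3: β = 0.2558; γ = 1/√(1 − 0.2558²) = 1/√0.9346 = 1.034; Δt_3 = 1.034 × 21.5 = 22.24 h.
Leg 4: 18.5 h is already measured at the sender's location.
Total: 24.80 + 121.1 + 22.24 + 18.50 h.

Δt = 187 h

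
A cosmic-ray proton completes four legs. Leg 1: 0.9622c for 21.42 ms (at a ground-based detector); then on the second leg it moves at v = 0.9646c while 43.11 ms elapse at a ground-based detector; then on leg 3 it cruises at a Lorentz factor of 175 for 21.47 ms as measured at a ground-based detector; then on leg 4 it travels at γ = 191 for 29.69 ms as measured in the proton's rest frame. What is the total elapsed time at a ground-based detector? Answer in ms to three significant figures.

Δt = 5760 ms

Leg 1: 21.42 ms is already measured at a ground-based detector.
Leg 2: 43.11 ms is already measured at a ground-based detector.
Leg 3: 21.47 ms is already measured at a ground-based detector.
Leg 4: γ = 191; Δt_4 = 191.0 × 29.69 = 5671 ms.
Total: 21.42 + 43.11 + 21.47 + 5671 ms.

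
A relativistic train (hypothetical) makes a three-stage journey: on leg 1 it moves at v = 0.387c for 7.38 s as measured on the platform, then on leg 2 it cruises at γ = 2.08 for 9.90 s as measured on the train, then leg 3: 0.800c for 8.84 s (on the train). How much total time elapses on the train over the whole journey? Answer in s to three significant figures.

Leg 1: γ = 1/√(1 − 0.387²) = 1/√0.8502 = 1.085; τ_1 = 7.38/1.085 = 6.805 s.
Leg 2: 9.90 s is already measured on the train.
Leg 3: 8.84 s is already measured on the train.
Total: 6.805 + 9.900 + 8.840 s.

τ = 25.5 s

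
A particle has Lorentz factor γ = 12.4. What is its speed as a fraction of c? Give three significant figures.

β = √(1 − 1/γ²) = √(1 − 1/12.4²) = √(1 − 0.006504) = √0.9935

β = 0.997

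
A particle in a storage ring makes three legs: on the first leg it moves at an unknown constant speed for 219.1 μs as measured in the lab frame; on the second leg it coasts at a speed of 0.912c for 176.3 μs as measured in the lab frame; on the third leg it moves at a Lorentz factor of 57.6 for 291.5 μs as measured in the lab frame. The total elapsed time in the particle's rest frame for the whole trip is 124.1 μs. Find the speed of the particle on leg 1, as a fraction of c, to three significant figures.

β = 0.977

Leg 1: speed unknown; τ_1 = 219.1/γ_1.
Leg 2: γ = 1/√(1 − 0.912²) = 1/√0.1683 = 2.438; τ_2 = 176.3/2.438 = 72.32 μs.
Leg 3: γ = 57.6; τ_3 = 291.5/57.60 = 5.061 μs.
Total proper time: τ_1 + 72.32 + 5.061 = 124.1, so τ_1 = 124.1 − 77.38 = 46.72 μs.
γ_1 = 219.1/46.72 = 4.689; β = √(1 − 1/γ²) = √0.9545.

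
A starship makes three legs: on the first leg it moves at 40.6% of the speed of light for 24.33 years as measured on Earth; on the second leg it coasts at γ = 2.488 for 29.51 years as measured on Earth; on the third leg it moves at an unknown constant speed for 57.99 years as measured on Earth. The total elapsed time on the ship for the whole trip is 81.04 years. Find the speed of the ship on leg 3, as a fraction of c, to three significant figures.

β = 0.587

Leg 1: β = 0.406; γ = 1/√(1 − 0.406²) = 1/√0.8352 = 1.094; τ_1 = 24.33/1.094 = 22.23 years.
Leg 2: γ = 2.488; τ_2 = 29.51/2.488 = 11.86 years.
Leg 3: speed unknown; τ_3 = 57.99/γ_3.
Total proper time: 22.23 + 11.86 + τ_3 = 81.04, so τ_3 = 81.04 − 34.10 = 46.94 years.
γ_3 = 57.99/46.94 = 1.235; β = √(1 − 1/γ²) = √0.3447.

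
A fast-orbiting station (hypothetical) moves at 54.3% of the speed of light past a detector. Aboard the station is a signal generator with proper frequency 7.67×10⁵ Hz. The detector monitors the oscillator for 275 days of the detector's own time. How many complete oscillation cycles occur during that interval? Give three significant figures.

β = 0.543; γ = 1/√(1 − 0.543²) = 1/√0.7052 = 1.191
During 275 days of lab time, the oscillator's proper time advances by τ = Δt/γ = 275/1.191 = 230.9 days = 1.995×10⁷ s.
N = f × τ = 7.67×10⁵ × 1.995×10⁷ = 1.530×10¹³.

N = 1.53×10¹³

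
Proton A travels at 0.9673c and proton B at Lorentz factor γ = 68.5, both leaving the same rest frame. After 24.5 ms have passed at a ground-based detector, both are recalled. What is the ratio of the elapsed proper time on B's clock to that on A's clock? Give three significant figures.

τ_B/τ_A = 0.0576

A: γ = 1/√(1 − 0.9673²) = 1/√0.06433 = 3.943. B: γ = 68.5.
τ_A/τ_B = γ_B/γ_A = 68.50/3.943 = 17.37, so τ_B/τ_A = 0.05756.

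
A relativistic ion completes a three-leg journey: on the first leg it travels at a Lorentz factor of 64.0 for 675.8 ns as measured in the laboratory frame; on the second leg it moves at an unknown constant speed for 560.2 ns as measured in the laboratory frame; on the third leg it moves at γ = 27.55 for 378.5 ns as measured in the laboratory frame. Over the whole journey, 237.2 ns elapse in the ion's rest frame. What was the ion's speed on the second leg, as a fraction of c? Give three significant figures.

β = 0.925

Leg 1: γ = 64.0; τ_1 = 675.8/64.00 = 10.56 ns.
Leg 2: speed unknown; τ_2 = 560.2/γ_2.
Leg 3: γ = 27.55; τ_3 = 378.5/27.55 = 13.74 ns.
Total proper time: 10.56 + τ_2 + 13.74 = 237.2, so τ_2 = 237.2 − 24.30 = 212.9 ns.
γ_2 = 560.2/212.9 = 2.631; β = √(1 − 1/γ²) = √0.8556.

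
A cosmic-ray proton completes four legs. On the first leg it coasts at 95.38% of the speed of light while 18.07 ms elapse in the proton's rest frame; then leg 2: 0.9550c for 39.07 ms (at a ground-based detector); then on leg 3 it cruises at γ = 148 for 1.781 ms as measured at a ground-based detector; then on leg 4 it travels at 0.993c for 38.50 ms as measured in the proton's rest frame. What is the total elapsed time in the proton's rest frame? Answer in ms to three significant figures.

Leg 1: 18.07 ms is already measured in the proton's rest frame.
Leg 2: γ = 1/√(1 − 0.9550²) = 1/√0.08798 = 3.371; τ_2 = 39.07/3.371 = 11.59 ms.
Leg 3: γ = 148; τ_3 = 1.781/148.0 = 0.01203 ms.
Leg 4: 38.50 ms is already measured in the proton's rest frame.
Total: 18.07 + 11.59 + 0.01203 + 38.50 ms.

τ = 68.2 ms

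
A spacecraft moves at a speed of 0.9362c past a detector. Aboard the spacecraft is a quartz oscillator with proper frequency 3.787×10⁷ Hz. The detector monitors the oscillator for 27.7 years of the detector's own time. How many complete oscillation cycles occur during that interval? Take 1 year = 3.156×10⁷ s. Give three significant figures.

γ = 1/√(1 − 0.9362²) = 1/√0.1235 = 2.845
During 27.7 years of lab time, the oscillator's proper time advances by τ = Δt/γ = 27.7/2.845 = 9.736 years = 3.073×10⁸ s.
N = f × τ = 3.787×10⁷ × 3.073×10⁸ = 1.164×10¹⁶.

N = 1.16×10¹⁶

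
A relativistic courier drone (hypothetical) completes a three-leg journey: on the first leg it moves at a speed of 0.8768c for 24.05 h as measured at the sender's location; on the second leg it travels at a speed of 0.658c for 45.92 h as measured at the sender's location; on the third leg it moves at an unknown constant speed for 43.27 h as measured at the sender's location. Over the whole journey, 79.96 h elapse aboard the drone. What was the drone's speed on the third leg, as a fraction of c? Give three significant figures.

Leg 1: γ = 1/√(1 − 0.8768²) = 1/√0.2312 = 2.080; τ_1 = 24.05/2.080 = 11.56 h.
Leg 2: γ = 1/√(1 − 0.658²) = 1/√0.5670 = 1.328; τ_2 = 45.92/1.328 = 34.58 h.
Leg 3: speed unknown; τ_3 = 43.27/γ_3.
Total proper time: 11.56 + 34.58 + τ_3 = 79.96, so τ_3 = 79.96 − 46.14 = 33.82 h.
γ_3 = 43.27/33.82 = 1.280; β = √(1 − 1/γ²) = √0.3892.

β = 0.624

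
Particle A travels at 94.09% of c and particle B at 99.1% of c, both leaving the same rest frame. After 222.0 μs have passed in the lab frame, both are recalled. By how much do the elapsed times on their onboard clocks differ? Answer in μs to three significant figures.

A: β = 0.9409; γ = 1/√(1 − 0.9409²) = 1/√0.1147 = 2.953; τ_A = 222.0/2.953 = 75.19 μs.
B: β = 0.991; γ = 1/√(1 − 0.991²) = 1/√0.01792 = 7.470; τ_B = 222.0/7.470 = 29.72 μs.

|τ_A − τ_B| = 45.5 μs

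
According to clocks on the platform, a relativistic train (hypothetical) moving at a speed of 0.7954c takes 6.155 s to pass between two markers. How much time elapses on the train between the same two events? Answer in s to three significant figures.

τ = 3.73 s

γ = 1/√(1 − 0.7954²) = 1/√0.3673 = 1.650
The interval measured on the platform is the dilated one; the clock on the train measures the proper time τ = Δt/γ = 6.155/1.650 s.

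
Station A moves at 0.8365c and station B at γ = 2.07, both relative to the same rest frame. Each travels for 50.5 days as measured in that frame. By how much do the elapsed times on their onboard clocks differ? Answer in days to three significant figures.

A: γ = 1/√(1 − 0.8365²) = 1/√0.3003 = 1.825; τ_A = 50.5/1.825 = 27.67 days.
B: γ = 2.07; τ_B = 50.5/2.070 = 24.40 days.

|τ_A − τ_B| = 3.28 days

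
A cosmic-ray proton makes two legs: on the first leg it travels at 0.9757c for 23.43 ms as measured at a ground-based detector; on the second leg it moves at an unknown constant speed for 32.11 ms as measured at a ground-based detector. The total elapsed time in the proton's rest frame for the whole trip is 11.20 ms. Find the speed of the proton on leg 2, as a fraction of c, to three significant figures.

β = 0.982

Leg 1: γ = 1/√(1 − 0.9757²) = 1/√0.04801 = 4.564; τ_1 = 23.43/4.564 = 5.134 ms.
Leg 2: speed unknown; τ_2 = 32.11/γ_2.
Total proper time: 5.134 + τ_2 = 11.20, so τ_2 = 11.20 − 5.134 = 6.066 ms.
γ_2 = 32.11/6.066 = 5.293; β = √(1 − 1/γ²) = √0.9643.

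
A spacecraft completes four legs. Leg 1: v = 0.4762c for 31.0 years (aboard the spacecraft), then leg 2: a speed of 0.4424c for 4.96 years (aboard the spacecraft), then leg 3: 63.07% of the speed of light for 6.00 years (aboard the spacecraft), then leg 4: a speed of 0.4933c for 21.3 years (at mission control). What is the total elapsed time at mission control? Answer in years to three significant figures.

Leg 1: γ = 1/√(1 − 0.4762²) = 1/√0.7732 = 1.137; Δt_1 = 1.137 × 31.0 = 35.25 years.
Leg 2: γ = 1/√(1 − 0.4424²) = 1/√0.8043 = 1.115; Δt_2 = 1.115 × 4.96 = 5.531 years.
Leg 3: β = 0.6307; γ = 1/√(1 − 0.6307²) = 1/√0.6022 = 1.289; Δt_3 = 1.289 × 6.00 = 7.732 years.
Leg 4: 21.3 years is already measured at mission control.
Total: 35.25 + 5.531 + 7.732 + 21.30 years.

Δt = 69.8 years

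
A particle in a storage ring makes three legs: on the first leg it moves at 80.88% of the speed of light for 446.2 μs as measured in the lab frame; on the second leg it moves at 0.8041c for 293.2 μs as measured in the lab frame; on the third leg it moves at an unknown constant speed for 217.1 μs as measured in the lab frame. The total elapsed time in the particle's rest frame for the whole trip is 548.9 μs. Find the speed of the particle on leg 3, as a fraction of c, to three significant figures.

Leg 1: β = 0.8088; γ = 1/√(1 − 0.8088²) = 1/√0.3458 = 1.700; τ_1 = 446.2/1.700 = 262.4 μs.
Leg 2: γ = 1/√(1 − 0.8041²) = 1/√0.3534 = 1.682; τ_2 = 293.2/1.682 = 174.3 μs.
Leg 3: speed unknown; τ_3 = 217.1/γ_3.
Total proper time: 262.4 + 174.3 + τ_3 = 548.9, so τ_3 = 548.9 − 436.7 = 112.2 μs.
γ_3 = 217.1/112.2 = 1.935; β = √(1 − 1/γ²) = √0.7329.

β = 0.856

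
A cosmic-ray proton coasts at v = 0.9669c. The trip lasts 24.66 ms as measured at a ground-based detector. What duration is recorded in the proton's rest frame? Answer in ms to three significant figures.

τ = 6.29 ms

γ = 1/√(1 − 0.9669²) = 1/√0.06510 = 3.919
The interval measured at a ground-based detector is the dilated one; the clock in the proton's rest frame measures the proper time τ = Δt/γ = 24.66/3.919 ms.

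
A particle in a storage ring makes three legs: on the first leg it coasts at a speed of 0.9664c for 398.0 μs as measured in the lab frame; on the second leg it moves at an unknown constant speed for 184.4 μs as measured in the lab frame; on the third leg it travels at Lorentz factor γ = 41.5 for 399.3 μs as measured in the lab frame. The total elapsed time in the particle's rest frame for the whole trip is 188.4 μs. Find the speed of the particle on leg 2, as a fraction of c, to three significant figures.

β = 0.910

Leg 1: γ = 1/√(1 − 0.9664²) = 1/√0.06607 = 3.890; τ_1 = 398.0/3.890 = 102.3 μs.
Leg 2: speed unknown; τ_2 = 184.4/γ_2.
Leg 3: γ = 41.5; τ_3 = 399.3/41.50 = 9.622 μs.
Total proper time: 102.3 + τ_2 + 9.622 = 188.4, so τ_2 = 188.4 − 111.9 = 76.48 μs.
γ_2 = 184.4/76.48 = 2.411; β = √(1 − 1/γ²) = √0.8280.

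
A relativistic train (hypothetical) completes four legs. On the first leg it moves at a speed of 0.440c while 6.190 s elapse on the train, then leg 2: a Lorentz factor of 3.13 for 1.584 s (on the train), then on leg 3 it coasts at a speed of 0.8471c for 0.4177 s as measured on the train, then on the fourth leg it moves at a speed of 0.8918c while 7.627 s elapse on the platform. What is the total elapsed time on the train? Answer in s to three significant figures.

Leg 1: 6.190 s is already measured on the train.
Leg 2: 1.584 s is already measured on the train.
Leg 3: 0.4177 s is already measured on the train.
Leg 4: γ = 1/√(1 − 0.8918²) = 1/√0.2047 = 2.210; τ_4 = 7.627/2.210 = 3.451 s.
Total: 6.190 + 1.584 + 0.4177 + 3.451 s.

τ = 11.6 s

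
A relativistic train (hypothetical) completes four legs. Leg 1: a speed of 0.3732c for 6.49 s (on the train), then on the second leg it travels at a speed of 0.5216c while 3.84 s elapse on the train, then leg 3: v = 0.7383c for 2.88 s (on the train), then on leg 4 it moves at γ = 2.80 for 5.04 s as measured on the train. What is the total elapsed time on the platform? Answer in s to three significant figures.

Δt = 29.9 s

Leg 1: γ = 1/√(1 − 0.3732²) = 1/√0.8607 = 1.078; Δt_1 = 1.078 × 6.49 = 6.995 s.
Leg 2: γ = 1/√(1 − 0.5216²) = 1/√0.7279 = 1.172; Δt_2 = 1.172 × 3.84 = 4.501 s.
Leg 3: γ = 1/√(1 − 0.7383²) = 1/√0.4549 = 1.483; Δt_3 = 1.483 × 2.88 = 4.270 s.
Leg 4: γ = 2.80; Δt_4 = 2.800 × 5.04 = 14.11 s.
Total: 6.995 + 4.501 + 4.270 + 14.11 s.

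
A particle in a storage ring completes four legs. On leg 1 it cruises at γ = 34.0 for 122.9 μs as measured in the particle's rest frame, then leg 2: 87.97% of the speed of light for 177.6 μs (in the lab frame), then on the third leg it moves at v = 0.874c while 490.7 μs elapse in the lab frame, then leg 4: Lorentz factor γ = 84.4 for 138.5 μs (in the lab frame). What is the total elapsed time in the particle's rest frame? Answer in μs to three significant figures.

Leg 1: 122.9 μs is already measured in the particle's rest frame.
Leg 2: β = 0.8797; γ = 1/√(1 − 0.8797²) = 1/√0.2261 = 2.103; τ_2 = 177.6/2.103 = 84.45 μs.
Leg 3: γ = 1/√(1 − 0.874²) = 1/√0.2361 = 2.058; τ_3 = 490.7/2.058 = 238.4 μs.
Leg 4: γ = 84.4; τ_4 = 138.5/84.40 = 1.641 μs.
Total: 122.9 + 84.45 + 238.4 + 1.641 μs.

τ = 447 μs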